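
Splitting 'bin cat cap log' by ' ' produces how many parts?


Splitting by ' ' breaks the string at each occurrence of the separator.
Text: 'bin cat cap log'
Parts after split:
  Part 1: 'bin'
  Part 2: 'cat'
  Part 3: 'cap'
  Part 4: 'log'
Total parts: 4

4


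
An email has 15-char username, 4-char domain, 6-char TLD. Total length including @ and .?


An email address has format: username@domain.tld
Username length: 15
'@' character: 1
Domain length: 4
'.' character: 1
TLD length: 6
Total = 15 + 1 + 4 + 1 + 6 = 27

27


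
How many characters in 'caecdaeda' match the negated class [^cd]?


Negated class [^cd] matches any char NOT in {c, d}
Scanning 'caecdaeda':
  pos 0: 'c' -> no (excluded)
  pos 1: 'a' -> MATCH
  pos 2: 'e' -> MATCH
  pos 3: 'c' -> no (excluded)
  pos 4: 'd' -> no (excluded)
  pos 5: 'a' -> MATCH
  pos 6: 'e' -> MATCH
  pos 7: 'd' -> no (excluded)
  pos 8: 'a' -> MATCH
Total matches: 5

5


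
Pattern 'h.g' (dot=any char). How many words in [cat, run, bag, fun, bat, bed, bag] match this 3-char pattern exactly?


Pattern 'h.g' means: starts with 'h', any single char, ends with 'g'.
Checking each word (must be exactly 3 chars):
  'cat' (len=3): no
  'run' (len=3): no
  'bag' (len=3): no
  'fun' (len=3): no
  'bat' (len=3): no
  'bed' (len=3): no
  'bag' (len=3): no
Matching words: []
Total: 0

0


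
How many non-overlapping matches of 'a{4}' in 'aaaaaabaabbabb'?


Pattern 'a{4}' matches exactly 4 consecutive a's (greedy, non-overlapping).
String: 'aaaaaabaabbabb'
Scanning for runs of a's:
  Run at pos 0: 'aaaaaa' (length 6) -> 1 match(es)
  Run at pos 7: 'aa' (length 2) -> 0 match(es)
  Run at pos 11: 'a' (length 1) -> 0 match(es)
Matches found: ['aaaa']
Total: 1

1


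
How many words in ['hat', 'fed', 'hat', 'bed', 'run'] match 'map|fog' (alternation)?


Alternation 'map|fog' matches either 'map' or 'fog'.
Checking each word:
  'hat' -> no
  'fed' -> no
  'hat' -> no
  'bed' -> no
  'run' -> no
Matches: []
Count: 0

0


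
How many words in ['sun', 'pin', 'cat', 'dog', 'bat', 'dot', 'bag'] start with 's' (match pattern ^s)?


Pattern ^s anchors to start of word. Check which words begin with 's':
  'sun' -> MATCH (starts with 's')
  'pin' -> no
  'cat' -> no
  'dog' -> no
  'bat' -> no
  'dot' -> no
  'bag' -> no
Matching words: ['sun']
Count: 1

1


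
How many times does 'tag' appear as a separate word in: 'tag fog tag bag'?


Scanning each word for exact match 'tag':
  Word 1: 'tag' -> MATCH
  Word 2: 'fog' -> no
  Word 3: 'tag' -> MATCH
  Word 4: 'bag' -> no
Total matches: 2

2


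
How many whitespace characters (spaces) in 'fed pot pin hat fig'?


\s matches whitespace characters (spaces, tabs, etc.).
Text: 'fed pot pin hat fig'
This text has 5 words separated by spaces.
Number of spaces = number of words - 1 = 5 - 1 = 4

4


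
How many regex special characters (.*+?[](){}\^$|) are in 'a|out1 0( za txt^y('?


Regex special characters are: . * + ? [ ] ( ) { } \ ^ $ |
Scanning 'a|out1 0( za txt^y(':
  pos 1: '|' -> SPECIAL
  pos 8: '(' -> SPECIAL
  pos 16: '^' -> SPECIAL
  pos 18: '(' -> SPECIAL
Special chars found: ['|', '(', '^', '(']
Total: 4

4


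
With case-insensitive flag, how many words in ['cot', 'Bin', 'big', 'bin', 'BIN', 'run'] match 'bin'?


Case-insensitive matching: compare each word's lowercase form to 'bin'.
  'cot' -> lower='cot' -> no
  'Bin' -> lower='bin' -> MATCH
  'big' -> lower='big' -> no
  'bin' -> lower='bin' -> MATCH
  'BIN' -> lower='bin' -> MATCH
  'run' -> lower='run' -> no
Matches: ['Bin', 'bin', 'BIN']
Count: 3

3


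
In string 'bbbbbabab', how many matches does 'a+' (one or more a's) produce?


Pattern 'a+' matches one or more consecutive a's.
String: 'bbbbbabab'
Scanning for runs of a:
  Match 1: 'a' (length 1)
  Match 2: 'a' (length 1)
Total matches: 2

2


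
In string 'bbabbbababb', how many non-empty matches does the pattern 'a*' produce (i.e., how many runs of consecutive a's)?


Pattern 'a*' matches zero or more a's. We want non-empty runs of consecutive a's.
String: 'bbabbbababb'
Walking through the string to find runs of a's:
  Run 1: positions 2-2 -> 'a'
  Run 2: positions 6-6 -> 'a'
  Run 3: positions 8-8 -> 'a'
Non-empty runs found: ['a', 'a', 'a']
Count: 3

3


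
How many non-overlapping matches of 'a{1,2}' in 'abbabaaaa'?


Pattern 'a{1,2}' matches between 1 and 2 consecutive a's (greedy).
String: 'abbabaaaa'
Finding runs of a's and applying greedy matching:
  Run at pos 0: 'a' (length 1)
  Run at pos 3: 'a' (length 1)
  Run at pos 5: 'aaaa' (length 4)
Matches: ['a', 'a', 'aa', 'aa']
Count: 4

4


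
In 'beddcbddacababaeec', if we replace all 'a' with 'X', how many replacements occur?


re.sub('a', 'X', text) replaces every occurrence of 'a' with 'X'.
Text: 'beddcbddacababaeec'
Scanning for 'a':
  pos 8: 'a' -> replacement #1
  pos 10: 'a' -> replacement #2
  pos 12: 'a' -> replacement #3
  pos 14: 'a' -> replacement #4
Total replacements: 4

4


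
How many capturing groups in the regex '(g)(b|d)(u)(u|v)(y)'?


To count capturing groups, count each '(' that starts a group.
Pattern: '(g)(b|d)(u)(u|v)(y)'
Walking through the pattern:
  Position 0: '(' -> group #1
  Position 3: '(' -> group #2
  Position 8: '(' -> group #3
  Position 11: '(' -> group #4
  Position 16: '(' -> group #5
Total capturing groups: 5

5


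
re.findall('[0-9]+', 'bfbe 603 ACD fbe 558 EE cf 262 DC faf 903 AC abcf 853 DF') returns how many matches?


Pattern '[0-9]+' finds one or more digits.
Text: 'bfbe 603 ACD fbe 558 EE cf 262 DC faf 903 AC abcf 853 DF'
Scanning for matches:
  Match 1: '603'
  Match 2: '558'
  Match 3: '262'
  Match 4: '903'
  Match 5: '853'
Total matches: 5

5


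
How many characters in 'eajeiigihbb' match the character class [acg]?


Character class [acg] matches any of: {a, c, g}
Scanning string 'eajeiigihbb' character by character:
  pos 0: 'e' -> no
  pos 1: 'a' -> MATCH
  pos 2: 'j' -> no
  pos 3: 'e' -> no
  pos 4: 'i' -> no
  pos 5: 'i' -> no
  pos 6: 'g' -> MATCH
  pos 7: 'i' -> no
  pos 8: 'h' -> no
  pos 9: 'b' -> no
  pos 10: 'b' -> no
Total matches: 2

2


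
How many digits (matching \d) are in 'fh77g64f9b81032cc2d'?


\d matches any digit 0-9.
Scanning 'fh77g64f9b81032cc2d':
  pos 2: '7' -> DIGIT
  pos 3: '7' -> DIGIT
  pos 5: '6' -> DIGIT
  pos 6: '4' -> DIGIT
  pos 8: '9' -> DIGIT
  pos 10: '8' -> DIGIT
  pos 11: '1' -> DIGIT
  pos 12: '0' -> DIGIT
  pos 13: '3' -> DIGIT
  pos 14: '2' -> DIGIT
  pos 17: '2' -> DIGIT
Digits found: ['7', '7', '6', '4', '9', '8', '1', '0', '3', '2', '2']
Total: 11

11


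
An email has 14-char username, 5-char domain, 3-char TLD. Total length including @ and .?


An email address has format: username@domain.tld
Username length: 14
'@' character: 1
Domain length: 5
'.' character: 1
TLD length: 3
Total = 14 + 1 + 5 + 1 + 3 = 24

24


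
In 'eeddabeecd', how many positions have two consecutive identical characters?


Looking for consecutive identical characters in 'eeddabeecd':
  pos 0-1: 'e' vs 'e' -> MATCH ('ee')
  pos 1-2: 'e' vs 'd' -> different
  pos 2-3: 'd' vs 'd' -> MATCH ('dd')
  pos 3-4: 'd' vs 'a' -> different
  pos 4-5: 'a' vs 'b' -> different
  pos 5-6: 'b' vs 'e' -> different
  pos 6-7: 'e' vs 'e' -> MATCH ('ee')
  pos 7-8: 'e' vs 'c' -> different
  pos 8-9: 'c' vs 'd' -> different
Consecutive identical pairs: ['ee', 'dd', 'ee']
Count: 3

3


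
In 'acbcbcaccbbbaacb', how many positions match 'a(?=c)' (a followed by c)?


Lookahead 'a(?=c)' matches 'a' only when followed by 'c'.
String: 'acbcbcaccbbbaacb'
Checking each position where char is 'a':
  pos 0: 'a' -> MATCH (next='c')
  pos 6: 'a' -> MATCH (next='c')
  pos 12: 'a' -> no (next='a')
  pos 13: 'a' -> MATCH (next='c')
Matching positions: [0, 6, 13]
Count: 3

3


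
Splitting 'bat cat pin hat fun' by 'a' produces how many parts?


Splitting by 'a' breaks the string at each occurrence of the separator.
Text: 'bat cat pin hat fun'
Parts after split:
  Part 1: 'b'
  Part 2: 't c'
  Part 3: 't pin h'
  Part 4: 't fun'
Total parts: 4

4


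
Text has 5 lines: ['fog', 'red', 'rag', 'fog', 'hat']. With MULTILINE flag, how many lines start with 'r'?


With MULTILINE flag, ^ matches the start of each line.
Lines: ['fog', 'red', 'rag', 'fog', 'hat']
Checking which lines start with 'r':
  Line 1: 'fog' -> no
  Line 2: 'red' -> MATCH
  Line 3: 'rag' -> MATCH
  Line 4: 'fog' -> no
  Line 5: 'hat' -> no
Matching lines: ['red', 'rag']
Count: 2

2


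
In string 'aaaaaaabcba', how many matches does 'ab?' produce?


Pattern 'ab?' matches 'a' optionally followed by 'b'.
String: 'aaaaaaabcba'
Scanning left to right for 'a' then checking next char:
  Match 1: 'a' (a not followed by b)
  Match 2: 'a' (a not followed by b)
  Match 3: 'a' (a not followed by b)
  Match 4: 'a' (a not followed by b)
  Match 5: 'a' (a not followed by b)
  Match 6: 'a' (a not followed by b)
  Match 7: 'ab' (a followed by b)
  Match 8: 'a' (a not followed by b)
Total matches: 8

8


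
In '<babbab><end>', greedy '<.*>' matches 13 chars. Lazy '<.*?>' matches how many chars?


Greedy '<.*>' tries to match as MUCH as possible.
Lazy '<.*?>' tries to match as LITTLE as possible.

String: '<babbab><end>'
Greedy '<.*>' starts at first '<' and extends to the LAST '>': '<babbab><end>' (13 chars)
Lazy '<.*?>' starts at first '<' and stops at the FIRST '>': '<babbab>' (8 chars)

8


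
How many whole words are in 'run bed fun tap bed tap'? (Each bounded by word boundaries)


Word boundaries (\b) mark the start/end of each word.
Text: 'run bed fun tap bed tap'
Splitting by whitespace:
  Word 1: 'run'
  Word 2: 'bed'
  Word 3: 'fun'
  Word 4: 'tap'
  Word 5: 'bed'
  Word 6: 'tap'
Total whole words: 6

6


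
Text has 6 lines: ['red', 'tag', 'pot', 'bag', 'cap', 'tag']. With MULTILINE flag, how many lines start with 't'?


With MULTILINE flag, ^ matches the start of each line.
Lines: ['red', 'tag', 'pot', 'bag', 'cap', 'tag']
Checking which lines start with 't':
  Line 1: 'red' -> no
  Line 2: 'tag' -> MATCH
  Line 3: 'pot' -> no
  Line 4: 'bag' -> no
  Line 5: 'cap' -> no
  Line 6: 'tag' -> MATCH
Matching lines: ['tag', 'tag']
Count: 2

2


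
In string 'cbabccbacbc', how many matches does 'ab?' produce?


Pattern 'ab?' matches 'a' optionally followed by 'b'.
String: 'cbabccbacbc'
Scanning left to right for 'a' then checking next char:
  Match 1: 'ab' (a followed by b)
  Match 2: 'a' (a not followed by b)
Total matches: 2

2


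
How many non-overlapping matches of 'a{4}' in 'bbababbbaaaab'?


Pattern 'a{4}' matches exactly 4 consecutive a's (greedy, non-overlapping).
String: 'bbababbbaaaab'
Scanning for runs of a's:
  Run at pos 2: 'a' (length 1) -> 0 match(es)
  Run at pos 4: 'a' (length 1) -> 0 match(es)
  Run at pos 8: 'aaaa' (length 4) -> 1 match(es)
Matches found: ['aaaa']
Total: 1

1


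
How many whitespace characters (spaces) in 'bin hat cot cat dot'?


\s matches whitespace characters (spaces, tabs, etc.).
Text: 'bin hat cot cat dot'
This text has 5 words separated by spaces.
Number of spaces = number of words - 1 = 5 - 1 = 4

4


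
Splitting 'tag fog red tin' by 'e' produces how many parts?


Splitting by 'e' breaks the string at each occurrence of the separator.
Text: 'tag fog red tin'
Parts after split:
  Part 1: 'tag fog r'
  Part 2: 'd tin'
Total parts: 2

2


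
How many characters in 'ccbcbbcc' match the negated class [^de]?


Negated class [^de] matches any char NOT in {d, e}
Scanning 'ccbcbbcc':
  pos 0: 'c' -> MATCH
  pos 1: 'c' -> MATCH
  pos 2: 'b' -> MATCH
  pos 3: 'c' -> MATCH
  pos 4: 'b' -> MATCH
  pos 5: 'b' -> MATCH
  pos 6: 'c' -> MATCH
  pos 7: 'c' -> MATCH
Total matches: 8

8


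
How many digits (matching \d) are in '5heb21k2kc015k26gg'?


\d matches any digit 0-9.
Scanning '5heb21k2kc015k26gg':
  pos 0: '5' -> DIGIT
  pos 4: '2' -> DIGIT
  pos 5: '1' -> DIGIT
  pos 7: '2' -> DIGIT
  pos 10: '0' -> DIGIT
  pos 11: '1' -> DIGIT
  pos 12: '5' -> DIGIT
  pos 14: '2' -> DIGIT
  pos 15: '6' -> DIGIT
Digits found: ['5', '2', '1', '2', '0', '1', '5', '2', '6']
Total: 9

9


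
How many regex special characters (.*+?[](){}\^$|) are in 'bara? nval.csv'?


Regex special characters are: . * + ? [ ] ( ) { } \ ^ $ |
Scanning 'bara? nval.csv':
  pos 4: '?' -> SPECIAL
  pos 10: '.' -> SPECIAL
Special chars found: ['?', '.']
Total: 2

2


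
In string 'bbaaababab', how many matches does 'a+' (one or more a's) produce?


Pattern 'a+' matches one or more consecutive a's.
String: 'bbaaababab'
Scanning for runs of a:
  Match 1: 'aaa' (length 3)
  Match 2: 'a' (length 1)
  Match 3: 'a' (length 1)
Total matches: 3

3


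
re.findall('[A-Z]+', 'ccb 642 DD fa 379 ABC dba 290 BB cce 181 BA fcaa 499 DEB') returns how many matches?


Pattern '[A-Z]+' finds one or more uppercase letters.
Text: 'ccb 642 DD fa 379 ABC dba 290 BB cce 181 BA fcaa 499 DEB'
Scanning for matches:
  Match 1: 'DD'
  Match 2: 'ABC'
  Match 3: 'BB'
  Match 4: 'BA'
  Match 5: 'DEB'
Total matches: 5

5


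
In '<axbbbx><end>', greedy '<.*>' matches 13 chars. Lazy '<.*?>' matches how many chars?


Greedy '<.*>' tries to match as MUCH as possible.
Lazy '<.*?>' tries to match as LITTLE as possible.

String: '<axbbbx><end>'
Greedy '<.*>' starts at first '<' and extends to the LAST '>': '<axbbbx><end>' (13 chars)
Lazy '<.*?>' starts at first '<' and stops at the FIRST '>': '<axbbbx>' (8 chars)

8


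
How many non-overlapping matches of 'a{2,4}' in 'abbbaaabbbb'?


Pattern 'a{2,4}' matches between 2 and 4 consecutive a's (greedy).
String: 'abbbaaabbbb'
Finding runs of a's and applying greedy matching:
  Run at pos 0: 'a' (length 1)
  Run at pos 4: 'aaa' (length 3)
Matches: ['aaa']
Count: 1

1


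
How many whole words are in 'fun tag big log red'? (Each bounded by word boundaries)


Word boundaries (\b) mark the start/end of each word.
Text: 'fun tag big log red'
Splitting by whitespace:
  Word 1: 'fun'
  Word 2: 'tag'
  Word 3: 'big'
  Word 4: 'log'
  Word 5: 'red'
Total whole words: 5

5


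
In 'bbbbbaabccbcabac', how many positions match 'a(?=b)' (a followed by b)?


Lookahead 'a(?=b)' matches 'a' only when followed by 'b'.
String: 'bbbbbaabccbcabac'
Checking each position where char is 'a':
  pos 5: 'a' -> no (next='a')
  pos 6: 'a' -> MATCH (next='b')
  pos 12: 'a' -> MATCH (next='b')
  pos 14: 'a' -> no (next='c')
Matching positions: [6, 12]
Count: 2

2


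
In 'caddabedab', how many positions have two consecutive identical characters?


Looking for consecutive identical characters in 'caddabedab':
  pos 0-1: 'c' vs 'a' -> different
  pos 1-2: 'a' vs 'd' -> different
  pos 2-3: 'd' vs 'd' -> MATCH ('dd')
  pos 3-4: 'd' vs 'a' -> different
  pos 4-5: 'a' vs 'b' -> different
  pos 5-6: 'b' vs 'e' -> different
  pos 6-7: 'e' vs 'd' -> different
  pos 7-8: 'd' vs 'a' -> different
  pos 8-9: 'a' vs 'b' -> different
Consecutive identical pairs: ['dd']
Count: 1

1


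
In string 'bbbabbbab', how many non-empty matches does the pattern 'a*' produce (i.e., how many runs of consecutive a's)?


Pattern 'a*' matches zero or more a's. We want non-empty runs of consecutive a's.
String: 'bbbabbbab'
Walking through the string to find runs of a's:
  Run 1: positions 3-3 -> 'a'
  Run 2: positions 7-7 -> 'a'
Non-empty runs found: ['a', 'a']
Count: 2

2


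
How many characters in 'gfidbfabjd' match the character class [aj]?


Character class [aj] matches any of: {a, j}
Scanning string 'gfidbfabjd' character by character:
  pos 0: 'g' -> no
  pos 1: 'f' -> no
  pos 2: 'i' -> no
  pos 3: 'd' -> no
  pos 4: 'b' -> no
  pos 5: 'f' -> no
  pos 6: 'a' -> MATCH
  pos 7: 'b' -> no
  pos 8: 'j' -> MATCH
  pos 9: 'd' -> no
Total matches: 2

2


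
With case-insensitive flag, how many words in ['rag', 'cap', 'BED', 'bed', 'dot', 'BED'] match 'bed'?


Case-insensitive matching: compare each word's lowercase form to 'bed'.
  'rag' -> lower='rag' -> no
  'cap' -> lower='cap' -> no
  'BED' -> lower='bed' -> MATCH
  'bed' -> lower='bed' -> MATCH
  'dot' -> lower='dot' -> no
  'BED' -> lower='bed' -> MATCH
Matches: ['BED', 'bed', 'BED']
Count: 3

3


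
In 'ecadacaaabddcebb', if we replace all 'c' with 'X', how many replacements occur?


re.sub('c', 'X', text) replaces every occurrence of 'c' with 'X'.
Text: 'ecadacaaabddcebb'
Scanning for 'c':
  pos 1: 'c' -> replacement #1
  pos 5: 'c' -> replacement #2
  pos 12: 'c' -> replacement #3
Total replacements: 3

3


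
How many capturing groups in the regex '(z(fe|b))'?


To count capturing groups, count each '(' that starts a group.
Pattern: '(z(fe|b))'
Walking through the pattern:
  Position 0: '(' -> group #1
  Position 2: '(' -> group #2
Total capturing groups: 2

2


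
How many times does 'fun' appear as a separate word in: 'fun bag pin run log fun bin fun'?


Scanning each word for exact match 'fun':
  Word 1: 'fun' -> MATCH
  Word 2: 'bag' -> no
  Word 3: 'pin' -> no
  Word 4: 'run' -> no
  Word 5: 'log' -> no
  Word 6: 'fun' -> MATCH
  Word 7: 'bin' -> no
  Word 8: 'fun' -> MATCH
Total matches: 3

3


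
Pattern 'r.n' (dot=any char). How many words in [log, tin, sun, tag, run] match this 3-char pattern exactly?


Pattern 'r.n' means: starts with 'r', any single char, ends with 'n'.
Checking each word (must be exactly 3 chars):
  'log' (len=3): no
  'tin' (len=3): no
  'sun' (len=3): no
  'tag' (len=3): no
  'run' (len=3): MATCH
Matching words: ['run']
Total: 1

1


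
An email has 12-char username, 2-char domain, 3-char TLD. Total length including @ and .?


An email address has format: username@domain.tld
Username length: 12
'@' character: 1
Domain length: 2
'.' character: 1
TLD length: 3
Total = 12 + 1 + 2 + 1 + 3 = 19

19


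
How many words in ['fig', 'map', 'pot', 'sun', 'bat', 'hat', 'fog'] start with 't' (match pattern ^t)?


Pattern ^t anchors to start of word. Check which words begin with 't':
  'fig' -> no
  'map' -> no
  'pot' -> no
  'sun' -> no
  'bat' -> no
  'hat' -> no
  'fog' -> no
Matching words: []
Count: 0

0


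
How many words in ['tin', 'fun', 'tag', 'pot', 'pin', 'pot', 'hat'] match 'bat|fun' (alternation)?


Alternation 'bat|fun' matches either 'bat' or 'fun'.
Checking each word:
  'tin' -> no
  'fun' -> MATCH
  'tag' -> no
  'pot' -> no
  'pin' -> no
  'pot' -> no
  'hat' -> no
Matches: ['fun']
Count: 1

1


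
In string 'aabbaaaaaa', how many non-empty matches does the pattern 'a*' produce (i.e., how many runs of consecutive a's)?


Pattern 'a*' matches zero or more a's. We want non-empty runs of consecutive a's.
String: 'aabbaaaaaa'
Walking through the string to find runs of a's:
  Run 1: positions 0-1 -> 'aa'
  Run 2: positions 4-9 -> 'aaaaaa'
Non-empty runs found: ['aa', 'aaaaaa']
Count: 2

2


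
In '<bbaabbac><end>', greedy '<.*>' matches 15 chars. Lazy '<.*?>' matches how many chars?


Greedy '<.*>' tries to match as MUCH as possible.
Lazy '<.*?>' tries to match as LITTLE as possible.

String: '<bbaabbac><end>'
Greedy '<.*>' starts at first '<' and extends to the LAST '>': '<bbaabbac><end>' (15 chars)
Lazy '<.*?>' starts at first '<' and stops at the FIRST '>': '<bbaabbac>' (10 chars)

10


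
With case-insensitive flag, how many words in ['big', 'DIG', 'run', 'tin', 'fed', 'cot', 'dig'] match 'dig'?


Case-insensitive matching: compare each word's lowercase form to 'dig'.
  'big' -> lower='big' -> no
  'DIG' -> lower='dig' -> MATCH
  'run' -> lower='run' -> no
  'tin' -> lower='tin' -> no
  'fed' -> lower='fed' -> no
  'cot' -> lower='cot' -> no
  'dig' -> lower='dig' -> MATCH
Matches: ['DIG', 'dig']
Count: 2

2


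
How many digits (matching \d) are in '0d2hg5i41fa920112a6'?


\d matches any digit 0-9.
Scanning '0d2hg5i41fa920112a6':
  pos 0: '0' -> DIGIT
  pos 2: '2' -> DIGIT
  pos 5: '5' -> DIGIT
  pos 7: '4' -> DIGIT
  pos 8: '1' -> DIGIT
  pos 11: '9' -> DIGIT
  pos 12: '2' -> DIGIT
  pos 13: '0' -> DIGIT
  pos 14: '1' -> DIGIT
  pos 15: '1' -> DIGIT
  pos 16: '2' -> DIGIT
  pos 18: '6' -> DIGIT
Digits found: ['0', '2', '5', '4', '1', '9', '2', '0', '1', '1', '2', '6']
Total: 12

12


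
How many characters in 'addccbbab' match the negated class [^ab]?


Negated class [^ab] matches any char NOT in {a, b}
Scanning 'addccbbab':
  pos 0: 'a' -> no (excluded)
  pos 1: 'd' -> MATCH
  pos 2: 'd' -> MATCH
  pos 3: 'c' -> MATCH
  pos 4: 'c' -> MATCH
  pos 5: 'b' -> no (excluded)
  pos 6: 'b' -> no (excluded)
  pos 7: 'a' -> no (excluded)
  pos 8: 'b' -> no (excluded)
Total matches: 4

4


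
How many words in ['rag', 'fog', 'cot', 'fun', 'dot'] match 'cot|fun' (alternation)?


Alternation 'cot|fun' matches either 'cot' or 'fun'.
Checking each word:
  'rag' -> no
  'fog' -> no
  'cot' -> MATCH
  'fun' -> MATCH
  'dot' -> no
Matches: ['cot', 'fun']
Count: 2

2


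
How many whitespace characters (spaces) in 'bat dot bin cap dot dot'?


\s matches whitespace characters (spaces, tabs, etc.).
Text: 'bat dot bin cap dot dot'
This text has 6 words separated by spaces.
Number of spaces = number of words - 1 = 6 - 1 = 5

5


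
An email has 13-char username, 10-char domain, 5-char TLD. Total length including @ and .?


An email address has format: username@domain.tld
Username length: 13
'@' character: 1
Domain length: 10
'.' character: 1
TLD length: 5
Total = 13 + 1 + 10 + 1 + 5 = 30

30


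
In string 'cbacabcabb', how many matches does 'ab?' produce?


Pattern 'ab?' matches 'a' optionally followed by 'b'.
String: 'cbacabcabb'
Scanning left to right for 'a' then checking next char:
  Match 1: 'a' (a not followed by b)
  Match 2: 'ab' (a followed by b)
  Match 3: 'ab' (a followed by b)
Total matches: 3

3


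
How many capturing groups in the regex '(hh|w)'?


To count capturing groups, count each '(' that starts a group.
Pattern: '(hh|w)'
Walking through the pattern:
  Position 0: '(' -> group #1
Total capturing groups: 1

1


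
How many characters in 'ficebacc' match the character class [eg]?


Character class [eg] matches any of: {e, g}
Scanning string 'ficebacc' character by character:
  pos 0: 'f' -> no
  pos 1: 'i' -> no
  pos 2: 'c' -> no
  pos 3: 'e' -> MATCH
  pos 4: 'b' -> no
  pos 5: 'a' -> no
  pos 6: 'c' -> no
  pos 7: 'c' -> no
Total matches: 1

1


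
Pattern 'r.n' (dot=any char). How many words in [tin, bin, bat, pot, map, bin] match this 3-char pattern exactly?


Pattern 'r.n' means: starts with 'r', any single char, ends with 'n'.
Checking each word (must be exactly 3 chars):
  'tin' (len=3): no
  'bin' (len=3): no
  'bat' (len=3): no
  'pot' (len=3): no
  'map' (len=3): no
  'bin' (len=3): no
Matching words: []
Total: 0

0


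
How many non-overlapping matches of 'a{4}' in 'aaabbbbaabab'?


Pattern 'a{4}' matches exactly 4 consecutive a's (greedy, non-overlapping).
String: 'aaabbbbaabab'
Scanning for runs of a's:
  Run at pos 0: 'aaa' (length 3) -> 0 match(es)
  Run at pos 7: 'aa' (length 2) -> 0 match(es)
  Run at pos 10: 'a' (length 1) -> 0 match(es)
Matches found: []
Total: 0

0


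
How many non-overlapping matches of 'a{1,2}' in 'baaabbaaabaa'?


Pattern 'a{1,2}' matches between 1 and 2 consecutive a's (greedy).
String: 'baaabbaaabaa'
Finding runs of a's and applying greedy matching:
  Run at pos 1: 'aaa' (length 3)
  Run at pos 6: 'aaa' (length 3)
  Run at pos 10: 'aa' (length 2)
Matches: ['aa', 'a', 'aa', 'a', 'aa']
Count: 5

5


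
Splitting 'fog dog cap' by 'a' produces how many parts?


Splitting by 'a' breaks the string at each occurrence of the separator.
Text: 'fog dog cap'
Parts after split:
  Part 1: 'fog dog c'
  Part 2: 'p'
Total parts: 2

2


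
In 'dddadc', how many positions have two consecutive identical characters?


Looking for consecutive identical characters in 'dddadc':
  pos 0-1: 'd' vs 'd' -> MATCH ('dd')
  pos 1-2: 'd' vs 'd' -> MATCH ('dd')
  pos 2-3: 'd' vs 'a' -> different
  pos 3-4: 'a' vs 'd' -> different
  pos 4-5: 'd' vs 'c' -> different
Consecutive identical pairs: ['dd', 'dd']
Count: 2

2


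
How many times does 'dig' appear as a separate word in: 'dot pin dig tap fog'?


Scanning each word for exact match 'dig':
  Word 1: 'dot' -> no
  Word 2: 'pin' -> no
  Word 3: 'dig' -> MATCH
  Word 4: 'tap' -> no
  Word 5: 'fog' -> no
Total matches: 1

1


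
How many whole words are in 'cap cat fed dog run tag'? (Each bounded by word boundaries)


Word boundaries (\b) mark the start/end of each word.
Text: 'cap cat fed dog run tag'
Splitting by whitespace:
  Word 1: 'cap'
  Word 2: 'cat'
  Word 3: 'fed'
  Word 4: 'dog'
  Word 5: 'run'
  Word 6: 'tag'
Total whole words: 6

6


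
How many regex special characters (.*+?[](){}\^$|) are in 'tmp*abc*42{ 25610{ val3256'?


Regex special characters are: . * + ? [ ] ( ) { } \ ^ $ |
Scanning 'tmp*abc*42{ 25610{ val3256':
  pos 3: '*' -> SPECIAL
  pos 7: '*' -> SPECIAL
  pos 10: '{' -> SPECIAL
  pos 17: '{' -> SPECIAL
Special chars found: ['*', '*', '{', '{']
Total: 4

4


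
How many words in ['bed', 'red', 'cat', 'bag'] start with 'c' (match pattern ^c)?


Pattern ^c anchors to start of word. Check which words begin with 'c':
  'bed' -> no
  'red' -> no
  'cat' -> MATCH (starts with 'c')
  'bag' -> no
Matching words: ['cat']
Count: 1

1


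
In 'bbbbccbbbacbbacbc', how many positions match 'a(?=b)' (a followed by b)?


Lookahead 'a(?=b)' matches 'a' only when followed by 'b'.
String: 'bbbbccbbbacbbacbc'
Checking each position where char is 'a':
  pos 9: 'a' -> no (next='c')
  pos 13: 'a' -> no (next='c')
Matching positions: []
Count: 0

0


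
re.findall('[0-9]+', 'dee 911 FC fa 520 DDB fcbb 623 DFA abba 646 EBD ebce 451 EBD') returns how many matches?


Pattern '[0-9]+' finds one or more digits.
Text: 'dee 911 FC fa 520 DDB fcbb 623 DFA abba 646 EBD ebce 451 EBD'
Scanning for matches:
  Match 1: '911'
  Match 2: '520'
  Match 3: '623'
  Match 4: '646'
  Match 5: '451'
Total matches: 5

5


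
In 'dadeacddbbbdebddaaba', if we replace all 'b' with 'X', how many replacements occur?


re.sub('b', 'X', text) replaces every occurrence of 'b' with 'X'.
Text: 'dadeacddbbbdebddaaba'
Scanning for 'b':
  pos 8: 'b' -> replacement #1
  pos 9: 'b' -> replacement #2
  pos 10: 'b' -> replacement #3
  pos 13: 'b' -> replacement #4
  pos 18: 'b' -> replacement #5
Total replacements: 5

5


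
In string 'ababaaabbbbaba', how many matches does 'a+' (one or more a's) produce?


Pattern 'a+' matches one or more consecutive a's.
String: 'ababaaabbbbaba'
Scanning for runs of a:
  Match 1: 'a' (length 1)
  Match 2: 'a' (length 1)
  Match 3: 'aaa' (length 3)
  Match 4: 'a' (length 1)
  Match 5: 'a' (length 1)
Total matches: 5

5


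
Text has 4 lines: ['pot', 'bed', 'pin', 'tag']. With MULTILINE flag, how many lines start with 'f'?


With MULTILINE flag, ^ matches the start of each line.
Lines: ['pot', 'bed', 'pin', 'tag']
Checking which lines start with 'f':
  Line 1: 'pot' -> no
  Line 2: 'bed' -> no
  Line 3: 'pin' -> no
  Line 4: 'tag' -> no
Matching lines: []
Count: 0

0


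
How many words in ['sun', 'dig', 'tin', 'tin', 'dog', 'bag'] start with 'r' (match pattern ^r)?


Pattern ^r anchors to start of word. Check which words begin with 'r':
  'sun' -> no
  'dig' -> no
  'tin' -> no
  'tin' -> no
  'dog' -> no
  'bag' -> no
Matching words: []
Count: 0

0


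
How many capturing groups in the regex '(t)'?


To count capturing groups, count each '(' that starts a group.
Pattern: '(t)'
Walking through the pattern:
  Position 0: '(' -> group #1
Total capturing groups: 1

1


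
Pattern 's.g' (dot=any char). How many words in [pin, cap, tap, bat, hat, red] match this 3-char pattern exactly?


Pattern 's.g' means: starts with 's', any single char, ends with 'g'.
Checking each word (must be exactly 3 chars):
  'pin' (len=3): no
  'cap' (len=3): no
  'tap' (len=3): no
  'bat' (len=3): no
  'hat' (len=3): no
  'red' (len=3): no
Matching words: []
Total: 0

0


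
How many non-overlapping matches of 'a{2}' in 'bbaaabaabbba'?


Pattern 'a{2}' matches exactly 2 consecutive a's (greedy, non-overlapping).
String: 'bbaaabaabbba'
Scanning for runs of a's:
  Run at pos 2: 'aaa' (length 3) -> 1 match(es)
  Run at pos 6: 'aa' (length 2) -> 1 match(es)
  Run at pos 11: 'a' (length 1) -> 0 match(es)
Matches found: ['aa', 'aa']
Total: 2

2


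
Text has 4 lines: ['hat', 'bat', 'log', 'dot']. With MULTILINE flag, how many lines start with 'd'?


With MULTILINE flag, ^ matches the start of each line.
Lines: ['hat', 'bat', 'log', 'dot']
Checking which lines start with 'd':
  Line 1: 'hat' -> no
  Line 2: 'bat' -> no
  Line 3: 'log' -> no
  Line 4: 'dot' -> MATCH
Matching lines: ['dot']
Count: 1

1


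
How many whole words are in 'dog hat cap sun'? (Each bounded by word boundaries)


Word boundaries (\b) mark the start/end of each word.
Text: 'dog hat cap sun'
Splitting by whitespace:
  Word 1: 'dog'
  Word 2: 'hat'
  Word 3: 'cap'
  Word 4: 'sun'
Total whole words: 4

4


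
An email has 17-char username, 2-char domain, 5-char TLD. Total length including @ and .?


An email address has format: username@domain.tld
Username length: 17
'@' character: 1
Domain length: 2
'.' character: 1
TLD length: 5
Total = 17 + 1 + 2 + 1 + 5 = 26

26


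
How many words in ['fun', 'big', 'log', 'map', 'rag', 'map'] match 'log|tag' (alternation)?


Alternation 'log|tag' matches either 'log' or 'tag'.
Checking each word:
  'fun' -> no
  'big' -> no
  'log' -> MATCH
  'map' -> no
  'rag' -> no
  'map' -> no
Matches: ['log']
Count: 1

1


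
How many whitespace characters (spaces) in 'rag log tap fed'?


\s matches whitespace characters (spaces, tabs, etc.).
Text: 'rag log tap fed'
This text has 4 words separated by spaces.
Number of spaces = number of words - 1 = 4 - 1 = 3

3


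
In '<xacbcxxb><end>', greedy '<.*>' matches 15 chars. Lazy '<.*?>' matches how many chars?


Greedy '<.*>' tries to match as MUCH as possible.
Lazy '<.*?>' tries to match as LITTLE as possible.

String: '<xacbcxxb><end>'
Greedy '<.*>' starts at first '<' and extends to the LAST '>': '<xacbcxxb><end>' (15 chars)
Lazy '<.*?>' starts at first '<' and stops at the FIRST '>': '<xacbcxxb>' (10 chars)

10


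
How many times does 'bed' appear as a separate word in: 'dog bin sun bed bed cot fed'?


Scanning each word for exact match 'bed':
  Word 1: 'dog' -> no
  Word 2: 'bin' -> no
  Word 3: 'sun' -> no
  Word 4: 'bed' -> MATCH
  Word 5: 'bed' -> MATCH
  Word 6: 'cot' -> no
  Word 7: 'fed' -> no
Total matches: 2

2


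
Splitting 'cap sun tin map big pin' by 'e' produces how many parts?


Splitting by 'e' breaks the string at each occurrence of the separator.
Text: 'cap sun tin map big pin'
Parts after split:
  Part 1: 'cap sun tin map big pin'
Total parts: 1

1


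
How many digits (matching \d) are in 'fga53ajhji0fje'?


\d matches any digit 0-9.
Scanning 'fga53ajhji0fje':
  pos 3: '5' -> DIGIT
  pos 4: '3' -> DIGIT
  pos 10: '0' -> DIGIT
Digits found: ['5', '3', '0']
Total: 3

3


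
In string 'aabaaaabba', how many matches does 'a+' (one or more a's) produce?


Pattern 'a+' matches one or more consecutive a's.
String: 'aabaaaabba'
Scanning for runs of a:
  Match 1: 'aa' (length 2)
  Match 2: 'aaaa' (length 4)
  Match 3: 'a' (length 1)
Total matches: 3

3


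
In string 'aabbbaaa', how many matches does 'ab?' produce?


Pattern 'ab?' matches 'a' optionally followed by 'b'.
String: 'aabbbaaa'
Scanning left to right for 'a' then checking next char:
  Match 1: 'a' (a not followed by b)
  Match 2: 'ab' (a followed by b)
  Match 3: 'a' (a not followed by b)
  Match 4: 'a' (a not followed by b)
  Match 5: 'a' (a not followed by b)
Total matches: 5

5


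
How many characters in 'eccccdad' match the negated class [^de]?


Negated class [^de] matches any char NOT in {d, e}
Scanning 'eccccdad':
  pos 0: 'e' -> no (excluded)
  pos 1: 'c' -> MATCH
  pos 2: 'c' -> MATCH
  pos 3: 'c' -> MATCH
  pos 4: 'c' -> MATCH
  pos 5: 'd' -> no (excluded)
  pos 6: 'a' -> MATCH
  pos 7: 'd' -> no (excluded)
Total matches: 5

5


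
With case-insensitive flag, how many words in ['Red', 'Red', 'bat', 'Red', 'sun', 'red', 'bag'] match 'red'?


Case-insensitive matching: compare each word's lowercase form to 'red'.
  'Red' -> lower='red' -> MATCH
  'Red' -> lower='red' -> MATCH
  'bat' -> lower='bat' -> no
  'Red' -> lower='red' -> MATCH
  'sun' -> lower='sun' -> no
  'red' -> lower='red' -> MATCH
  'bag' -> lower='bag' -> no
Matches: ['Red', 'Red', 'Red', 'red']
Count: 4

4


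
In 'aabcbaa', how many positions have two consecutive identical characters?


Looking for consecutive identical characters in 'aabcbaa':
  pos 0-1: 'a' vs 'a' -> MATCH ('aa')
  pos 1-2: 'a' vs 'b' -> different
  pos 2-3: 'b' vs 'c' -> different
  pos 3-4: 'c' vs 'b' -> different
  pos 4-5: 'b' vs 'a' -> different
  pos 5-6: 'a' vs 'a' -> MATCH ('aa')
Consecutive identical pairs: ['aa', 'aa']
Count: 2

2


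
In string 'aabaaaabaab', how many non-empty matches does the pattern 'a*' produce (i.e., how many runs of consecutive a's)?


Pattern 'a*' matches zero or more a's. We want non-empty runs of consecutive a's.
String: 'aabaaaabaab'
Walking through the string to find runs of a's:
  Run 1: positions 0-1 -> 'aa'
  Run 2: positions 3-6 -> 'aaaa'
  Run 3: positions 8-9 -> 'aa'
Non-empty runs found: ['aa', 'aaaa', 'aa']
Count: 3

3


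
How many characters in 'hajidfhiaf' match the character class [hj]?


Character class [hj] matches any of: {h, j}
Scanning string 'hajidfhiaf' character by character:
  pos 0: 'h' -> MATCH
  pos 1: 'a' -> no
  pos 2: 'j' -> MATCH
  pos 3: 'i' -> no
  pos 4: 'd' -> no
  pos 5: 'f' -> no
  pos 6: 'h' -> MATCH
  pos 7: 'i' -> no
  pos 8: 'a' -> no
  pos 9: 'f' -> no
Total matches: 3

3


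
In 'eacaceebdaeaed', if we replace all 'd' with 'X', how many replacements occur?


re.sub('d', 'X', text) replaces every occurrence of 'd' with 'X'.
Text: 'eacaceebdaeaed'
Scanning for 'd':
  pos 8: 'd' -> replacement #1
  pos 13: 'd' -> replacement #2
Total replacements: 2

2


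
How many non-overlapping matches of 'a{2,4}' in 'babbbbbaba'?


Pattern 'a{2,4}' matches between 2 and 4 consecutive a's (greedy).
String: 'babbbbbaba'
Finding runs of a's and applying greedy matching:
  Run at pos 1: 'a' (length 1)
  Run at pos 7: 'a' (length 1)
  Run at pos 9: 'a' (length 1)
Matches: []
Count: 0

0


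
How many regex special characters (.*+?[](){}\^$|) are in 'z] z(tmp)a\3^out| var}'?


Regex special characters are: . * + ? [ ] ( ) { } \ ^ $ |
Scanning 'z] z(tmp)a\3^out| var}':
  pos 1: ']' -> SPECIAL
  pos 4: '(' -> SPECIAL
  pos 8: ')' -> SPECIAL
  pos 10: '\' -> SPECIAL
  pos 12: '^' -> SPECIAL
  pos 16: '|' -> SPECIAL
  pos 21: '}' -> SPECIAL
Special chars found: [']', '(', ')', '\\', '^', '|', '}']
Total: 7

7


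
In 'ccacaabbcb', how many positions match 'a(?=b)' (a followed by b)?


Lookahead 'a(?=b)' matches 'a' only when followed by 'b'.
String: 'ccacaabbcb'
Checking each position where char is 'a':
  pos 2: 'a' -> no (next='c')
  pos 4: 'a' -> no (next='a')
  pos 5: 'a' -> MATCH (next='b')
Matching positions: [5]
Count: 1

1


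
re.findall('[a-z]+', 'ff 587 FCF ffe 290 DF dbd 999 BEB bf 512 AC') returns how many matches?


Pattern '[a-z]+' finds one or more lowercase letters.
Text: 'ff 587 FCF ffe 290 DF dbd 999 BEB bf 512 AC'
Scanning for matches:
  Match 1: 'ff'
  Match 2: 'ffe'
  Match 3: 'dbd'
  Match 4: 'bf'
Total matches: 4

4


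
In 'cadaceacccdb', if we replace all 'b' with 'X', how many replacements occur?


re.sub('b', 'X', text) replaces every occurrence of 'b' with 'X'.
Text: 'cadaceacccdb'
Scanning for 'b':
  pos 11: 'b' -> replacement #1
Total replacements: 1

1


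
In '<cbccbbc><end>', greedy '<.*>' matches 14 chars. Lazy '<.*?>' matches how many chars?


Greedy '<.*>' tries to match as MUCH as possible.
Lazy '<.*?>' tries to match as LITTLE as possible.

String: '<cbccbbc><end>'
Greedy '<.*>' starts at first '<' and extends to the LAST '>': '<cbccbbc><end>' (14 chars)
Lazy '<.*?>' starts at first '<' and stops at the FIRST '>': '<cbccbbc>' (9 chars)

9


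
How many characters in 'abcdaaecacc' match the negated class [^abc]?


Negated class [^abc] matches any char NOT in {a, b, c}
Scanning 'abcdaaecacc':
  pos 0: 'a' -> no (excluded)
  pos 1: 'b' -> no (excluded)
  pos 2: 'c' -> no (excluded)
  pos 3: 'd' -> MATCH
  pos 4: 'a' -> no (excluded)
  pos 5: 'a' -> no (excluded)
  pos 6: 'e' -> MATCH
  pos 7: 'c' -> no (excluded)
  pos 8: 'a' -> no (excluded)
  pos 9: 'c' -> no (excluded)
  pos 10: 'c' -> no (excluded)
Total matches: 2

2


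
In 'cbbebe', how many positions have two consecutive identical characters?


Looking for consecutive identical characters in 'cbbebe':
  pos 0-1: 'c' vs 'b' -> different
  pos 1-2: 'b' vs 'b' -> MATCH ('bb')
  pos 2-3: 'b' vs 'e' -> different
  pos 3-4: 'e' vs 'b' -> different
  pos 4-5: 'b' vs 'e' -> different
Consecutive identical pairs: ['bb']
Count: 1

1


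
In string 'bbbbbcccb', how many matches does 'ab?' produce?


Pattern 'ab?' matches 'a' optionally followed by 'b'.
String: 'bbbbbcccb'
Scanning left to right for 'a' then checking next char:
Total matches: 0

0


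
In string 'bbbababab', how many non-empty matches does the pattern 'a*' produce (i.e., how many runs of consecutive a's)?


Pattern 'a*' matches zero or more a's. We want non-empty runs of consecutive a's.
String: 'bbbababab'
Walking through the string to find runs of a's:
  Run 1: positions 3-3 -> 'a'
  Run 2: positions 5-5 -> 'a'
  Run 3: positions 7-7 -> 'a'
Non-empty runs found: ['a', 'a', 'a']
Count: 3

3


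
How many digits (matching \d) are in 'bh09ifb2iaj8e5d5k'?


\d matches any digit 0-9.
Scanning 'bh09ifb2iaj8e5d5k':
  pos 2: '0' -> DIGIT
  pos 3: '9' -> DIGIT
  pos 7: '2' -> DIGIT
  pos 11: '8' -> DIGIT
  pos 13: '5' -> DIGIT
  pos 15: '5' -> DIGIT
Digits found: ['0', '9', '2', '8', '5', '5']
Total: 6

6


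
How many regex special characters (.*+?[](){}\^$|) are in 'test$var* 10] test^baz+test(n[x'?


Regex special characters are: . * + ? [ ] ( ) { } \ ^ $ |
Scanning 'test$var* 10] test^baz+test(n[x':
  pos 4: '$' -> SPECIAL
  pos 8: '*' -> SPECIAL
  pos 12: ']' -> SPECIAL
  pos 18: '^' -> SPECIAL
  pos 22: '+' -> SPECIAL
  pos 27: '(' -> SPECIAL
  pos 29: '[' -> SPECIAL
Special chars found: ['$', '*', ']', '^', '+', '(', '[']
Total: 7

7


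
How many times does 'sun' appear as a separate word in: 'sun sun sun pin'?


Scanning each word for exact match 'sun':
  Word 1: 'sun' -> MATCH
  Word 2: 'sun' -> MATCH
  Word 3: 'sun' -> MATCH
  Word 4: 'pin' -> no
Total matches: 3

3


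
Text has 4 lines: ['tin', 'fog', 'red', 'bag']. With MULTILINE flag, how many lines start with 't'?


With MULTILINE flag, ^ matches the start of each line.
Lines: ['tin', 'fog', 'red', 'bag']
Checking which lines start with 't':
  Line 1: 'tin' -> MATCH
  Line 2: 'fog' -> no
  Line 3: 'red' -> no
  Line 4: 'bag' -> no
Matching lines: ['tin']
Count: 1

1


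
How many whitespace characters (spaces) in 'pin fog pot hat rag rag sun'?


\s matches whitespace characters (spaces, tabs, etc.).
Text: 'pin fog pot hat rag rag sun'
This text has 7 words separated by spaces.
Number of spaces = number of words - 1 = 7 - 1 = 6

6


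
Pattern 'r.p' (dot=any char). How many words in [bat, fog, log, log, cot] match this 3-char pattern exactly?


Pattern 'r.p' means: starts with 'r', any single char, ends with 'p'.
Checking each word (must be exactly 3 chars):
  'bat' (len=3): no
  'fog' (len=3): no
  'log' (len=3): no
  'log' (len=3): no
  'cot' (len=3): no
Matching words: []
Total: 0

0


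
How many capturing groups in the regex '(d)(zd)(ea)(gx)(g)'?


To count capturing groups, count each '(' that starts a group.
Pattern: '(d)(zd)(ea)(gx)(g)'
Walking through the pattern:
  Position 0: '(' -> group #1
  Position 3: '(' -> group #2
  Position 7: '(' -> group #3
  Position 11: '(' -> group #4
  Position 15: '(' -> group #5
Total capturing groups: 5

5


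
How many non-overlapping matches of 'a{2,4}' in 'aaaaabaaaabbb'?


Pattern 'a{2,4}' matches between 2 and 4 consecutive a's (greedy).
String: 'aaaaabaaaabbb'
Finding runs of a's and applying greedy matching:
  Run at pos 0: 'aaaaa' (length 5)
  Run at pos 6: 'aaaa' (length 4)
Matches: ['aaaa', 'aaaa']
Count: 2

2
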